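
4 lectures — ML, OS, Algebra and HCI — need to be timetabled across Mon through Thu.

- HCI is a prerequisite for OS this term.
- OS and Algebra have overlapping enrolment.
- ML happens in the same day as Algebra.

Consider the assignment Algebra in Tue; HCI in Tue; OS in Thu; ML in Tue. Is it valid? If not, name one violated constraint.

Yes, all constraints hold

HCI is a prerequisite for OS this term — holds.
OS and Algebra have overlapping enrolment — holds.
ML happens in the same day as Algebra — holds.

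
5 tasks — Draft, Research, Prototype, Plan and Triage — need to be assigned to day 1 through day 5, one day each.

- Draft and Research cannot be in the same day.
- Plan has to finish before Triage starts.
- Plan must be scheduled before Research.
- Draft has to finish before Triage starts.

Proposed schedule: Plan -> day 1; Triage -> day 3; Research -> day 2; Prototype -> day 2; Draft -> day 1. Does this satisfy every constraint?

Plan must be scheduled before Research — holds.
Draft has to finish before Triage starts — holds.
Draft and Research cannot be in the same day — holds.
Plan has to finish before Triage starts — holds.

Valid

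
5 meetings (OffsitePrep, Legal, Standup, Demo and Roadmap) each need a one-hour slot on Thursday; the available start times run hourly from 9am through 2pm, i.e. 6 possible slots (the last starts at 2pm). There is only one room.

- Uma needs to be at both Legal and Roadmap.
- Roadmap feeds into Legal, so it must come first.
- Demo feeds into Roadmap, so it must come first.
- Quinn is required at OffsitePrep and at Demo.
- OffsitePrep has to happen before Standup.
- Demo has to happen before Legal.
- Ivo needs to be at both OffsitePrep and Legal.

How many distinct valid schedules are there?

60

Splitting on OffsitePrep: it can be 9am (20), 10am (16), 11am (12), 12pm (8), 1pm (4). Listing each branch's schedules as (Legal, Standup, Demo, Roadmap):
OffsitePrep=9am: (12pm,1pm,10am,11am) (12pm,2pm,10am,11am) (1pm,10am,11am,12pm) (1pm,11am,10am,12pm) (1pm,12pm,10am,11am) (1pm,2pm,10am,11am) (1pm,2pm,10am,12pm) (1pm,2pm,11am,12pm) (2pm,10am,11am,12pm) (2pm,10am,11am,1pm) (2pm,10am,12pm,1pm) (2pm,11am,10am,12pm) (2pm,11am,10am,1pm) (2pm,11am,12pm,1pm) (2pm,12pm,10am,11am) (2pm,12pm,10am,1pm) (2pm,12pm,11am,1pm) (2pm,1pm,10am,11am) (2pm,1pm,10am,12pm) (2pm,1pm,11am,12pm) — 20.
OffsitePrep=10am: (12pm,1pm,9am,11am) (12pm,2pm,9am,11am) (1pm,11am,9am,12pm) (1pm,12pm,9am,11am) (1pm,2pm,9am,11am) (1pm,2pm,9am,12pm) (1pm,2pm,11am,12pm) (2pm,11am,9am,12pm) (2pm,11am,9am,1pm) (2pm,11am,12pm,1pm) (2pm,12pm,9am,11am) (2pm,12pm,9am,1pm) (2pm,12pm,11am,1pm) (2pm,1pm,9am,11am) (2pm,1pm,9am,12pm) (2pm,1pm,11am,12pm) — 16.
OffsitePrep=11am: (12pm,1pm,9am,10am) (12pm,2pm,9am,10am) (1pm,12pm,9am,10am) (1pm,2pm,9am,10am) (1pm,2pm,9am,12pm) (1pm,2pm,10am,12pm) (2pm,12pm,9am,10am) (2pm,12pm,9am,1pm) (2pm,12pm,10am,1pm) (2pm,1pm,9am,10am) (2pm,1pm,9am,12pm) (2pm,1pm,10am,12pm) — 12.
OffsitePrep=12pm: (11am,1pm,9am,10am) (11am,2pm,9am,10am) (1pm,2pm,9am,10am) (1pm,2pm,9am,11am) (1pm,2pm,10am,11am) (2pm,1pm,9am,10am) (2pm,1pm,9am,11am) (2pm,1pm,10am,11am) — 8.
OffsitePrep=1pm: (11am,2pm,9am,10am) (12pm,2pm,9am,10am) (12pm,2pm,9am,11am) (12pm,2pm,10am,11am) — 4.
Summing: 20 + 16 + 12 + 8 + 4 = 60.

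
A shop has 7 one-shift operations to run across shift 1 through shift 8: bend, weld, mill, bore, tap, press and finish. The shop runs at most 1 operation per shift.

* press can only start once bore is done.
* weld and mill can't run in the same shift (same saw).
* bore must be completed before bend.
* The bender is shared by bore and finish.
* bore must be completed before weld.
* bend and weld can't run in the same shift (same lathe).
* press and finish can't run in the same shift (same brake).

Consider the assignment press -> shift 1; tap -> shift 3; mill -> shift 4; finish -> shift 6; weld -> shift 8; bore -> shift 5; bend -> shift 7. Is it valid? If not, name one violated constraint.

bore must be completed before bend — holds.
bend and weld can't run in the same shift (same lathe) — holds.
weld and mill can't run in the same shift (same saw) — holds.
bore must be completed before weld — holds.
press and finish can't run in the same shift (same brake) — holds.
The shop runs at most 1 operation per shift — holds.
The bender is shared by bore and finish — holds.
press can only start once bore is done — violated.

Invalid. press can only start once bore is done.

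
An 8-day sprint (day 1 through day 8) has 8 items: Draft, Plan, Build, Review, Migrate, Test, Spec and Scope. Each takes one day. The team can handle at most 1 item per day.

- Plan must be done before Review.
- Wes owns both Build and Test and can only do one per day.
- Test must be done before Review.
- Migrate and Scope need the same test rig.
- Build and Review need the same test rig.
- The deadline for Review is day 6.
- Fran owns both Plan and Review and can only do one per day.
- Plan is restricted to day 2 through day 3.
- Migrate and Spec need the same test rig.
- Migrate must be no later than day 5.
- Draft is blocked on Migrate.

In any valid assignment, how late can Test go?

day 5

Downstream work caps Test at day 5.
Test at day 5 is achievable: Review=day 6; Build=day 4; Plan=day 2; Draft=day 3; Test=day 5; Spec=day 7; Migrate=day 1; Scope=day 8.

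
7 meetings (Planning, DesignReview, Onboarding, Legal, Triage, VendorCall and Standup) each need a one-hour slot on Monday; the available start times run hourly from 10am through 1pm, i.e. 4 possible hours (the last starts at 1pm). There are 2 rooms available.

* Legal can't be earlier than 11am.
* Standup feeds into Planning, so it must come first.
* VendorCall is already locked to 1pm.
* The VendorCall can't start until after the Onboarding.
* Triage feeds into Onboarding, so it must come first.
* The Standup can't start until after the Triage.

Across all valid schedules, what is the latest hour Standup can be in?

12pm

Precedence pushes Standup to at least 11am; downstream work caps Standup at 12pm.
Standup at 12pm is achievable: Onboarding -> 11am, Triage -> 10am, Legal -> 11am, VendorCall -> 1pm, Standup -> 12pm, Planning -> 1pm, DesignReview -> 10am.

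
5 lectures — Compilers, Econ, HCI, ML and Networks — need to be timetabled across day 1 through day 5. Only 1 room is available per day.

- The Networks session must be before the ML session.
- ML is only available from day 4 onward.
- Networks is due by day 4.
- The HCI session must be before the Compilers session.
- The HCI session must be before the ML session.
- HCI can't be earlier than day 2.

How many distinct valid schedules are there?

Splitting on Compilers: it can be day 3 (3), day 4 (4), day 5 (4). Listing each branch's schedules as (Econ, HCI, ML, Networks) by day number:
Compilers=day 3: (1,2,5,4) (4,2,5,1) (5,2,4,1) — 3.
Compilers=day 4: (1,2,5,3) (1,3,5,2) (2,3,5,1) (3,2,5,1) — 4.
Compilers=day 5: (1,2,4,3) (1,3,4,2) (2,3,4,1) (3,2,4,1) — 4.
Summing: 3 + 4 + 4 = 11.

11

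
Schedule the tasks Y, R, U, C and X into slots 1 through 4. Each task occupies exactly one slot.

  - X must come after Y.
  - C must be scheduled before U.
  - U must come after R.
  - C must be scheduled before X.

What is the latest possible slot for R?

Downstream work caps R at 3.
R at 3 is achievable: R in 3, Y in 1, C in 1, U in 4, X in 2.

3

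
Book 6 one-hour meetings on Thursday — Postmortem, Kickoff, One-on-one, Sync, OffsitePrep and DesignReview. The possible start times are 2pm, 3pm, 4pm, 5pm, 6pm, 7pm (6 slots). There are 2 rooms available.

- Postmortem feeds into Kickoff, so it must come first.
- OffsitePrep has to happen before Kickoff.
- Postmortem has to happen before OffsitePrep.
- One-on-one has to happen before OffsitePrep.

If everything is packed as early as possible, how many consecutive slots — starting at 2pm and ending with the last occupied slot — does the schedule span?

3

The precedence chain requires at least 3 distinct slots.
With at most 2 per slot and 6 meetings, at least 3 slots are needed.
3 works (last occupied slot: 4pm): for example One-on-one in 2pm, Sync in 3pm, Postmortem in 2pm, OffsitePrep in 3pm, DesignReview in 4pm, Kickoff in 4pm.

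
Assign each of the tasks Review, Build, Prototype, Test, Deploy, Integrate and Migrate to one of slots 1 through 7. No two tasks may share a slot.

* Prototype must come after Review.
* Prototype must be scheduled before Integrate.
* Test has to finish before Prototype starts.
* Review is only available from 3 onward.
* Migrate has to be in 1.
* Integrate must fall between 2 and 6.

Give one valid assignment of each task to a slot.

Test -> 2, Review -> 3, Prototype -> 4, Build -> 6, Integrate -> 5, Migrate -> 1, Deploy -> 7

Checking: Review(3) before Prototype(4); Prototype(4) before Integrate(5); Test(2) before Prototype(4); Integrate=5 in [2,6]; Migrate=1 in [1,1]; Review=3 in [3,7]; max 1 per slot (cap 1).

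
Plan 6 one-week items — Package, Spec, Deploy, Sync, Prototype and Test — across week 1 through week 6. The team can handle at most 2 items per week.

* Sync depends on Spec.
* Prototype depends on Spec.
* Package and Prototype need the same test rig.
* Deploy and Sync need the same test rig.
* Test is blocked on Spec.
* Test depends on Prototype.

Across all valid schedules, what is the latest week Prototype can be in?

week 5

Precedence pushes Prototype to at least week 2; downstream work caps Prototype at week 5.
Prototype at week 5 is achievable: Prototype -> week 5, Deploy -> week 3, Sync -> week 2, Package -> week 1, Spec -> week 1, Test -> week 6.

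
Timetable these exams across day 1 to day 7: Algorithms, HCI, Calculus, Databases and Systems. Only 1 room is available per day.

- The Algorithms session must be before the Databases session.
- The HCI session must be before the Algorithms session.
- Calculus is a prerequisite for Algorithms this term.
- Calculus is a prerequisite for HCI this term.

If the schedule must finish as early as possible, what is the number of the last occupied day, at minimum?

The precedence chain requires at least 4 distinct days.
With at most 1 per day and 5 exams, at least 5 days are needed.
5 works (last occupied day: day 5): for example Databases -> day 4, Systems -> day 5, Calculus -> day 1, Algorithms -> day 3, HCI -> day 2.

5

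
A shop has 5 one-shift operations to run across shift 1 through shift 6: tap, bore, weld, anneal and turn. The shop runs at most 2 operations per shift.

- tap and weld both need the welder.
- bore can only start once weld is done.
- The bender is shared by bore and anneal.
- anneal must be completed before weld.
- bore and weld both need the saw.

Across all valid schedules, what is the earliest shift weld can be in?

Precedence pushes weld to at least shift 2; downstream work caps weld at shift 5.
weld at shift 2 is achievable: tap -> shift 1, anneal -> shift 1, bore -> shift 3, turn -> shift 2, weld -> shift 2.

shift 2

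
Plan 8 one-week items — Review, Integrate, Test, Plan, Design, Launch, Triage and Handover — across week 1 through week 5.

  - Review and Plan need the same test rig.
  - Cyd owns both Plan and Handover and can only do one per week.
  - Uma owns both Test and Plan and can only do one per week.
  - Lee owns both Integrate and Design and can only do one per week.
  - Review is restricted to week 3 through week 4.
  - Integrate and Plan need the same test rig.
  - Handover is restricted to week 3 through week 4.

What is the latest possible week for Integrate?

Integrate at week 5 is achievable: Launch=week 1, Triage=week 1, Test=week 1, Handover=week 3, Plan=week 2, Integrate=week 5, Review=week 3, Design=week 1.

week 5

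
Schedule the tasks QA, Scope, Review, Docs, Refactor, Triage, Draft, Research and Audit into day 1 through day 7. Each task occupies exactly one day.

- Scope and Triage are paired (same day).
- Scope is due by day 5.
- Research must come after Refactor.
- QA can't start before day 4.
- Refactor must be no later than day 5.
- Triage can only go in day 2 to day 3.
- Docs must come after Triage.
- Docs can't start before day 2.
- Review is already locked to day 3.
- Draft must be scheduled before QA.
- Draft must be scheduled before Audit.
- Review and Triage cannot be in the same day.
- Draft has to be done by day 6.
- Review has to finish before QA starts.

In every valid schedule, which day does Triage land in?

day 2

Triage's window is day 2–day 3.
Review is fixed at day 3, and Triage can't share a day with Review.
So Triage must be day 2.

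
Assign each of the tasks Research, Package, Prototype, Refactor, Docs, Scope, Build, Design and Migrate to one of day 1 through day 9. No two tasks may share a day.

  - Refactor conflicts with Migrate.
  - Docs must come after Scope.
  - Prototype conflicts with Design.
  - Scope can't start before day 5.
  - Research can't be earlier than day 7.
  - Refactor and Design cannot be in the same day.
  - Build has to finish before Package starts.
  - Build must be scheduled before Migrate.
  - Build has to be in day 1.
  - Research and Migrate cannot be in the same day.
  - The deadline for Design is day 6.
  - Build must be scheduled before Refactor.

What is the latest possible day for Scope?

Scope is available from day 5; downstream work caps Scope at day 8.
Scope at day 8 is achievable: Prototype=day 6, Research=day 7, Package=day 3, Design=day 2, Migrate=day 5, Scope=day 8, Build=day 1, Refactor=day 4, Docs=day 9.

day 8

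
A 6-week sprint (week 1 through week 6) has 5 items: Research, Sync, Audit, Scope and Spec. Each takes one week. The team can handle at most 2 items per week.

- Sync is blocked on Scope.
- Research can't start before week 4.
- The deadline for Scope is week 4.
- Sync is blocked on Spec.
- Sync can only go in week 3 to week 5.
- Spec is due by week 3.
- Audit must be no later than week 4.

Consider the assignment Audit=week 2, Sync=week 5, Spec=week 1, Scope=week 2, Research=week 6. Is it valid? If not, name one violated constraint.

Valid

Research can't start before week 4 — holds.
Sync can only go in week 3 to week 5 — holds.
Audit must be no later than week 4 — holds.
Spec is due by week 3 — holds.
Sync is blocked on Scope — holds.
Sync is blocked on Spec — holds.
The team can handle at most 2 items per week — holds.
The deadline for Scope is week 4 — holds.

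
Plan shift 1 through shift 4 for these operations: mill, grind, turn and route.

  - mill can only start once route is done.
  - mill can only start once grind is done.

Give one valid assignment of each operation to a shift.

grind=shift 1, turn=shift 1, route=shift 1, mill=shift 2

Checking: grind(shift 1) before mill(shift 2); route(shift 1) before mill(shift 2).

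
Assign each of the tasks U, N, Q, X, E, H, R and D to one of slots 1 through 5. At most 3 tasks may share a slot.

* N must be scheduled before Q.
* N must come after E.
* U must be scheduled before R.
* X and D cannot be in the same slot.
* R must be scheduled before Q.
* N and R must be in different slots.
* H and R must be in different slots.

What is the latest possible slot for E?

3

Downstream work caps E at 3.
E at 3 is achievable: H -> 1, U -> 1, X -> 1, N -> 4, E -> 3, D -> 2, Q -> 5, R -> 2.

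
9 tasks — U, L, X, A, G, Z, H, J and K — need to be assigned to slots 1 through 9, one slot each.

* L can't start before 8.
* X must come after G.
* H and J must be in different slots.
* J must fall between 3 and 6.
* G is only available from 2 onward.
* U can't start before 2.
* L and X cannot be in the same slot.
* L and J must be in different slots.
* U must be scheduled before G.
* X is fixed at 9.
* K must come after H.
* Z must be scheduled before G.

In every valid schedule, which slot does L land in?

L's window is 8–9.
X is fixed at 9, and L can't share a slot with X.
So L must be 8.

8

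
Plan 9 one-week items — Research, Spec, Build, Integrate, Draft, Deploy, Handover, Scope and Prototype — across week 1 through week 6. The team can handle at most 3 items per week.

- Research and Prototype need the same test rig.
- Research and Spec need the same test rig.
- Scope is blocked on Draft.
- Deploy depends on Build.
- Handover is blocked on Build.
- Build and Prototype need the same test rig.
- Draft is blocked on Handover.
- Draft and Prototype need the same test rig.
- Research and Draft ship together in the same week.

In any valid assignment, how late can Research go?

Research must be in the same week as Draft, which can't be before week 3, so Research is at least week 3; Research must be in the same week as Draft, which can't be after week 5, so Research is at most week 5.
Research at week 5 is achievable: Handover -> week 2; Draft -> week 5; Prototype -> week 2; Spec -> week 1; Research -> week 5; Scope -> week 6; Build -> week 1; Integrate -> week 1; Deploy -> week 2.

week 5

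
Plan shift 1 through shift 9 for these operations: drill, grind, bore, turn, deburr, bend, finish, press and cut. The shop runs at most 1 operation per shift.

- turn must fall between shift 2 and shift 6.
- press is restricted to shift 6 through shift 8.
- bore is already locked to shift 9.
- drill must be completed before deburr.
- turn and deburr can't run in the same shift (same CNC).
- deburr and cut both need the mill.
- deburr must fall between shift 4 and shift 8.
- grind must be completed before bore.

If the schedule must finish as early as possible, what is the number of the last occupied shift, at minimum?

The precedence chain requires at least 2 distinct shifts.
With at most 1 per shift and 9 operations, at least 9 shifts are needed.
bore can't be placed before shift 9, so the schedule must run through at least shift 9.
9 works (last occupied shift: shift 9): for example bore=shift 9; press=shift 6; cut=shift 8; bend=shift 5; drill=shift 1; finish=shift 7; turn=shift 2; deburr=shift 4; grind=shift 3.

shift 9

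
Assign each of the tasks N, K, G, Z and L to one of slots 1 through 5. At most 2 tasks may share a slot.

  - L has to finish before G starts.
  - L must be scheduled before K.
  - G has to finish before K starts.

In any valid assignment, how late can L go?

Downstream work caps L at 3.
L at 3 is achievable: Z -> 1, G -> 4, N -> 1, L -> 3, K -> 5.

3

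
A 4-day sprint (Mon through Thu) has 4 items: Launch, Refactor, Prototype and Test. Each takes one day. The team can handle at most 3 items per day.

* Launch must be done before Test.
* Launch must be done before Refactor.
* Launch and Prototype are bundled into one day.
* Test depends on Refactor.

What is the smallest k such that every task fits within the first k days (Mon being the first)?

3 days

The precedence chain requires at least 3 distinct days.
With at most 3 per day and 4 tasks, at least 2 days are needed.
3 works (last occupied day: Wed): for example Prototype -> Mon; Launch -> Mon; Test -> Wed; Refactor -> Tue.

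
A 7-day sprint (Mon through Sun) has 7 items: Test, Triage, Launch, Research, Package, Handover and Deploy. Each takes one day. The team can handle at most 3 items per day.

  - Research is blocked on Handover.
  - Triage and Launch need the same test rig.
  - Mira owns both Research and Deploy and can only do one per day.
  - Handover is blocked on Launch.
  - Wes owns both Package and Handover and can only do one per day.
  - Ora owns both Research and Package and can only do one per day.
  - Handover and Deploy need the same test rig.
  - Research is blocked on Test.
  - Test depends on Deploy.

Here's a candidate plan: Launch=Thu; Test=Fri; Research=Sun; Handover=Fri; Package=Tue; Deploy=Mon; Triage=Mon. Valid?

Ora owns both Research and Package and can only do one per day — holds.
Handover and Deploy need the same test rig — holds.
Mira owns both Research and Deploy and can only do one per day — holds.
Handover is blocked on Launch — holds.
Research is blocked on Handover — holds.
Research is blocked on Test — holds.
The team can handle at most 3 items per day — holds.
Wes owns both Package and Handover and can only do one per day — holds.
Triage and Launch need the same test rig — holds.
Test depends on Deploy — holds.

Yes, all constraints hold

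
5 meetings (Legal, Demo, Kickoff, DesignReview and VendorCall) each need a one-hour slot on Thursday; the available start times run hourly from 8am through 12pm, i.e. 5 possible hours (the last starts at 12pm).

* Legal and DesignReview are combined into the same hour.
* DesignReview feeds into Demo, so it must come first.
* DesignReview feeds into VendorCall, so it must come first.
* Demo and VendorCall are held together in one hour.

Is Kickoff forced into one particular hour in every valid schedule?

No

Kickoff can be 8am (e.g. Demo=9am; Legal=8am; Kickoff=8am; VendorCall=9am; DesignReview=8am) or 9am (e.g. Demo=9am, Legal=8am, VendorCall=9am, DesignReview=8am, Kickoff=9am).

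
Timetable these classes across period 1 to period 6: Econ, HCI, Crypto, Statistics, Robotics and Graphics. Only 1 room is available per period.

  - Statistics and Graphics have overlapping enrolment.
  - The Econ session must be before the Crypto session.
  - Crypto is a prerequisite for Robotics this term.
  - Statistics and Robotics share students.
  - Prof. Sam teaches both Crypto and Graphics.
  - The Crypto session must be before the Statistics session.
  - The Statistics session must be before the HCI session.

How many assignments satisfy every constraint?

Splitting on Econ: it can be period 1 (15), period 2 (3). Listing each branch's schedules as (HCI, Crypto, Statistics, Robotics, Graphics) by period number:
Econ=period 1: (4,2,3,5,6) (4,2,3,6,5) (5,2,3,4,6) (5,2,3,6,4) (5,2,4,3,6) (5,2,4,6,3) (5,3,4,6,2) (6,2,3,4,5) (6,2,3,5,4) (6,2,4,3,5) (6,2,4,5,3) (6,2,5,3,4) (6,2,5,4,3) (6,3,4,5,2) (6,3,5,4,2) — 15.
Econ=period 2: (5,3,4,6,1) (6,3,4,5,1) (6,3,5,4,1) — 3.
Summing: 15 + 3 = 18.

18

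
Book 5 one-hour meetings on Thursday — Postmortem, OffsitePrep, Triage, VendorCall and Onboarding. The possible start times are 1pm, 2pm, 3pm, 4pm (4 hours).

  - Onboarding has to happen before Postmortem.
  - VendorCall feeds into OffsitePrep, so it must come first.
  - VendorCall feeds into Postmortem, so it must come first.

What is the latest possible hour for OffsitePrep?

Precedence pushes OffsitePrep to at least 2pm.
OffsitePrep at 4pm is achievable: Triage in 1pm; VendorCall in 1pm; Postmortem in 2pm; OffsitePrep in 4pm; Onboarding in 1pm.

4pm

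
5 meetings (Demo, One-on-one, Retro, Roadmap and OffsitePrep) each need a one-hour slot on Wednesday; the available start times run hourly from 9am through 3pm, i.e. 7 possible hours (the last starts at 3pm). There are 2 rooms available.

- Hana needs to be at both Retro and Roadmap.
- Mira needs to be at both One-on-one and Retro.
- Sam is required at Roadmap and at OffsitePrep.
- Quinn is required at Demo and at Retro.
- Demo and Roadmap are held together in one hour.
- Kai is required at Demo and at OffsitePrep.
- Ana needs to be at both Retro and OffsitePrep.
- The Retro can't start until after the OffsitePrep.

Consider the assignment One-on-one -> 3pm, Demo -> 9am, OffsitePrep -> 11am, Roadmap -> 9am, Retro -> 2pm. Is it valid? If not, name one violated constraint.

Mira needs to be at both One-on-one and Retro — holds.
Quinn is required at Demo and at Retro — holds.
Demo and Roadmap are held together in one hour — holds.
The Retro can't start until after the OffsitePrep — holds.
Ana needs to be at both Retro and OffsitePrep — holds.
Hana needs to be at both Retro and Roadmap — holds.
Kai is required at Demo and at OffsitePrep — holds.
Sam is required at Roadmap and at OffsitePrep — holds.
There are 2 rooms available — holds.

Yes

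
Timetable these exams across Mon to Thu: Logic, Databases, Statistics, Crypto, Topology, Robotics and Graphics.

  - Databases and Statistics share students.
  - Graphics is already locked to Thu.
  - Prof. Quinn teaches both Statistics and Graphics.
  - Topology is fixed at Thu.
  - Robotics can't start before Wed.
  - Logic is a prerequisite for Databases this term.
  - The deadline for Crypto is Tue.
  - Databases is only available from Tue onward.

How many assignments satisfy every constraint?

60

Splitting on Logic: it can be Mon (28), Tue (20), Wed (12). Listing each branch's schedules as (Databases, Statistics, Crypto, Topology, Robotics, Graphics):
Logic=Mon: (Tue,Mon,Mon,Thu,Wed,Thu) (Tue,Mon,Mon,Thu,Thu,Thu) (Tue,Mon,Tue,Thu,Wed,Thu) (Tue,Mon,Tue,Thu,Thu,Thu) (Tue,Wed,Mon,Thu,Wed,Thu) (Tue,Wed,Mon,Thu,Thu,Thu) (Tue,Wed,Tue,Thu,Wed,Thu) (Tue,Wed,Tue,Thu,Thu,Thu) (Wed,Mon,Mon,Thu,Wed,Thu) (Wed,Mon,Mon,Thu,Thu,Thu) (Wed,Mon,Tue,Thu,Wed,Thu) (Wed,Mon,Tue,Thu,Thu,Thu) (Wed,Tue,Mon,Thu,Wed,Thu) (Wed,Tue,Mon,Thu,Thu,Thu) (Wed,Tue,Tue,Thu,Wed,Thu) (Wed,Tue,Tue,Thu,Thu,Thu) (Thu,Mon,Mon,Thu,Wed,Thu) (Thu,Mon,Mon,Thu,Thu,Thu) (Thu,Mon,Tue,Thu,Wed,Thu) (Thu,Mon,Tue,Thu,Thu,Thu) (Thu,Tue,Mon,Thu,Wed,Thu) (Thu,Tue,Mon,Thu,Thu,Thu) (Thu,Tue,Tue,Thu,Wed,Thu) (Thu,Tue,Tue,Thu,Thu,Thu) (Thu,Wed,Mon,Thu,Wed,Thu) (Thu,Wed,Mon,Thu,Thu,Thu) (Thu,Wed,Tue,Thu,Wed,Thu) (Thu,Wed,Tue,Thu,Thu,Thu) — 28.
Logic=Tue: (Wed,Mon,Mon,Thu,Wed,Thu) (Wed,Mon,Mon,Thu,Thu,Thu) (Wed,Mon,Tue,Thu,Wed,Thu) (Wed,Mon,Tue,Thu,Thu,Thu) (Wed,Tue,Mon,Thu,Wed,Thu) (Wed,Tue,Mon,Thu,Thu,Thu) (Wed,Tue,Tue,Thu,Wed,Thu) (Wed,Tue,Tue,Thu,Thu,Thu) (Thu,Mon,Mon,Thu,Wed,Thu) (Thu,Mon,Mon,Thu,Thu,Thu) (Thu,Mon,Tue,Thu,Wed,Thu) (Thu,Mon,Tue,Thu,Thu,Thu) (Thu,Tue,Mon,Thu,Wed,Thu) (Thu,Tue,Mon,Thu,Thu,Thu) (Thu,Tue,Tue,Thu,Wed,Thu) (Thu,Tue,Tue,Thu,Thu,Thu) (Thu,Wed,Mon,Thu,Wed,Thu) (Thu,Wed,Mon,Thu,Thu,Thu) (Thu,Wed,Tue,Thu,Wed,Thu) (Thu,Wed,Tue,Thu,Thu,Thu) — 20.
Logic=Wed: (Thu,Mon,Mon,Thu,Wed,Thu) (Thu,Mon,Mon,Thu,Thu,Thu) (Thu,Mon,Tue,Thu,Wed,Thu) (Thu,Mon,Tue,Thu,Thu,Thu) (Thu,Tue,Mon,Thu,Wed,Thu) (Thu,Tue,Mon,Thu,Thu,Thu) (Thu,Tue,Tue,Thu,Wed,Thu) (Thu,Tue,Tue,Thu,Thu,Thu) (Thu,Wed,Mon,Thu,Wed,Thu) (Thu,Wed,Mon,Thu,Thu,Thu) (Thu,Wed,Tue,Thu,Wed,Thu) (Thu,Wed,Tue,Thu,Thu,Thu) — 12.
Summing: 28 + 20 + 12 = 60.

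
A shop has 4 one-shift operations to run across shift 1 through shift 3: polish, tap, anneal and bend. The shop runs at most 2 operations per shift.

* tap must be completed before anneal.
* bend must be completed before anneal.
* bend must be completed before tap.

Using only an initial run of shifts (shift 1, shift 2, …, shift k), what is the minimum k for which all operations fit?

The precedence chain requires at least 3 distinct shifts.
With at most 2 per shift and 4 operations, at least 2 shifts are needed.
3 works (last occupied shift: shift 3): for example bend in shift 1; anneal in shift 3; tap in shift 2; polish in shift 1.

3 shifts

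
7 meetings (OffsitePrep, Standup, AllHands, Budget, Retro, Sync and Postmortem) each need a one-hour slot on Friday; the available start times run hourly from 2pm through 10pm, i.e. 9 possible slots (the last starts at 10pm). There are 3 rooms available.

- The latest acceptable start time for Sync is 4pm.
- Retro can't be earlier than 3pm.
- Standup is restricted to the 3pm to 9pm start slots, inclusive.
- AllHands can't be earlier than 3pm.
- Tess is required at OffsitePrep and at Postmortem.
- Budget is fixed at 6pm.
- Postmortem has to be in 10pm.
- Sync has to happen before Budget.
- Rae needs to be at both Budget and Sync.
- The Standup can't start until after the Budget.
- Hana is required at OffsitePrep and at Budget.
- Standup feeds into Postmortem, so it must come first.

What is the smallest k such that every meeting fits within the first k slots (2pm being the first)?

The precedence chain requires at least 4 distinct slots.
With at most 3 per slot and 7 meetings, at least 3 slots are needed.
Postmortem can't be placed before 10pm — that is slot 9 counting from 2pm — so the schedule must run through at least 9 slots.
9 works (last occupied slot: 10pm): for example Standup=7pm; Sync=2pm; Retro=3pm; AllHands=3pm; Postmortem=10pm; OffsitePrep=2pm; Budget=6pm.

9 slots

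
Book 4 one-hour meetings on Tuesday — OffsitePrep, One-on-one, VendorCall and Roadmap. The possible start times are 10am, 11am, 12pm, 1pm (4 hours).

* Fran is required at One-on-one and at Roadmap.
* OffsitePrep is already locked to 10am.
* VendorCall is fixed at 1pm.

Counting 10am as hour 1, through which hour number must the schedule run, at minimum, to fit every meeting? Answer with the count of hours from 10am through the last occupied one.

VendorCall can't be placed before 1pm — that is hour 4 counting from 10am — so the schedule must run through at least 4 hours.
4 works (last occupied hour: 1pm): for example One-on-one=10am, Roadmap=11am, OffsitePrep=10am, VendorCall=1pm.

4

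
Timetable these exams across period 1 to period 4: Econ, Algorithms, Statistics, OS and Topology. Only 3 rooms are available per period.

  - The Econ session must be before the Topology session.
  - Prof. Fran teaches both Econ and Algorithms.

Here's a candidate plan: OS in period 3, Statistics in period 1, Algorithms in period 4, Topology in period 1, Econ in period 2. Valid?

Only 3 rooms are available per period — holds.
The Econ session must be before the Topology session — violated.
Prof. Fran teaches both Econ and Algorithms — holds.

No — it violates: The Econ session must be before the Topology session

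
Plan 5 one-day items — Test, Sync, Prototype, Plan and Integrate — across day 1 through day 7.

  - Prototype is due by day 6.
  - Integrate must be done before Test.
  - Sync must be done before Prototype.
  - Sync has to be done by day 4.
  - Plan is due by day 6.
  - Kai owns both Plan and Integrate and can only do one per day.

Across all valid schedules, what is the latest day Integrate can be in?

Downstream work caps Integrate at day 6.
Integrate at day 6 is achievable: Sync -> day 1; Integrate -> day 6; Plan -> day 1; Prototype -> day 2; Test -> day 7.

day 6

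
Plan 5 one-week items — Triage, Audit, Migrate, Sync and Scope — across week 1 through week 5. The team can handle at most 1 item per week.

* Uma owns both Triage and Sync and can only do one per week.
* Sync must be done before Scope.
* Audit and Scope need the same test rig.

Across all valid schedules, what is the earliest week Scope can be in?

Precedence pushes Scope to at least week 2.
Scope at week 2 is achievable: Triage -> week 3; Sync -> week 1; Audit -> week 4; Migrate -> week 5; Scope -> week 2.

week 2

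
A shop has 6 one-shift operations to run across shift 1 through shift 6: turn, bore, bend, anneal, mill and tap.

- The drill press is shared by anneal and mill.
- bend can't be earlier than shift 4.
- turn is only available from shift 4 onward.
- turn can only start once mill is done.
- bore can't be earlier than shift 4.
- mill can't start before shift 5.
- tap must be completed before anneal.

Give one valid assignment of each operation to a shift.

mill=shift 5; bend=shift 4; tap=shift 1; bore=shift 4; turn=shift 6; anneal=shift 2

Checking: tap(shift 1) before anneal(shift 2); mill(shift 5) before turn(shift 6); anneal(shift 2) != mill(shift 5); bend=shift 4 in [shift 4,shift 6]; bore=shift 4 in [shift 4,shift 6]; mill=shift 5 in [shift 5,shift 6]; turn=shift 6 in [shift 4,shift 6].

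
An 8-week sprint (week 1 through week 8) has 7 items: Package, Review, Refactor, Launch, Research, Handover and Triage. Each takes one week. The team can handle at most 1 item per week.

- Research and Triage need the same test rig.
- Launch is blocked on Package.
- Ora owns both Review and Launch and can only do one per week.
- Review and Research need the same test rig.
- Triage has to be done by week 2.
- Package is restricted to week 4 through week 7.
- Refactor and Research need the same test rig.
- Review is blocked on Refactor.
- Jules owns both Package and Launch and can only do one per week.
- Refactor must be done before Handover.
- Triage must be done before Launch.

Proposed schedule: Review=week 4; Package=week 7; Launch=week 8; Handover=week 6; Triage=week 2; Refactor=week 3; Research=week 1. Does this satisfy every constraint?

Yes, all constraints hold

Launch is blocked on Package — holds.
Review and Research need the same test rig — holds.
Package is restricted to week 4 through week 7 — holds.
Research and Triage need the same test rig — holds.
Jules owns both Package and Launch and can only do one per week — holds.
Triage has to be done by week 2 — holds.
Refactor must be done before Handover — holds.
Review is blocked on Refactor — holds.
Refactor and Research need the same test rig — holds.
The team can handle at most 1 item per week — holds.
Triage must be done before Launch — holds.
Ora owns both Review and Launch and can only do one per week — holds.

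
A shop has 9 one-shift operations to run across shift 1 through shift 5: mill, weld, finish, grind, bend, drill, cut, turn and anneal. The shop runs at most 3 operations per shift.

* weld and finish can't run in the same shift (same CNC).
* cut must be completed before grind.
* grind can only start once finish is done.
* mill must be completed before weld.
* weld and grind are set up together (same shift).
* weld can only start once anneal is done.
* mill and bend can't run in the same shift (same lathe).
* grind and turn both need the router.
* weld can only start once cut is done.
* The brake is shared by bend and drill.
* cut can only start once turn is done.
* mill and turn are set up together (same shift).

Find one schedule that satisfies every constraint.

grind -> shift 3, mill -> shift 1, anneal -> shift 2, bend -> shift 2, drill -> shift 3, finish -> shift 1, weld -> shift 3, turn -> shift 1, cut -> shift 2

Checking: turn(shift 1) before cut(shift 2); mill(shift 1) before weld(shift 3); finish(shift 1) before grind(shift 3); anneal(shift 2) before weld(shift 3); cut(shift 2) before grind(shift 3); cut(shift 2) before weld(shift 3); mill(shift 1) != bend(shift 2); bend(shift 2) != drill(shift 3); weld(shift 3) != finish(shift 1); grind(shift 3) != turn(shift 1); weld = grind = shift 3; mill = turn = shift 1; max 3 per shift (cap 3).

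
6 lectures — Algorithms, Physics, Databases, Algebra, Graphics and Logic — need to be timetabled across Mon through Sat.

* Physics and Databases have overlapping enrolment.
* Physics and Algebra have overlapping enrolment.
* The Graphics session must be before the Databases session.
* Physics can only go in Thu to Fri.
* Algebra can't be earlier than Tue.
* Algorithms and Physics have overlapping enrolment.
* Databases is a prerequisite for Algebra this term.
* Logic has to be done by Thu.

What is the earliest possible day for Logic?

Logic's own window allows nothing later than Thu.
Logic at Mon is achievable: Logic -> Mon, Databases -> Tue, Algebra -> Wed, Graphics -> Mon, Physics -> Thu, Algorithms -> Mon.

Mon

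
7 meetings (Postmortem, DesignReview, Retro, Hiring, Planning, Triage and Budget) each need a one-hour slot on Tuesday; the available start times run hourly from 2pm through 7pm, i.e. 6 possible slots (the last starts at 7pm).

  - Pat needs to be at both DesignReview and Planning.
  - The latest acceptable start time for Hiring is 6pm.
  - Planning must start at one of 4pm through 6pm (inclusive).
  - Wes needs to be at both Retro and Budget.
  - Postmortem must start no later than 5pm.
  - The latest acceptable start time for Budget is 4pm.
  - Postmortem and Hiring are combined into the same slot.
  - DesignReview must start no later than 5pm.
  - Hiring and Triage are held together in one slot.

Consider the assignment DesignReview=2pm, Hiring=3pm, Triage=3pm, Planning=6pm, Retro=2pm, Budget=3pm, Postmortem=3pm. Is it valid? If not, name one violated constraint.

Hiring and Triage are held together in one slot — holds.
Planning must start at one of 4pm through 6pm (inclusive) — holds.
DesignReview must start no later than 5pm — holds.
Postmortem must start no later than 5pm — holds.
Wes needs to be at both Retro and Budget — holds.
The latest acceptable start time for Budget is 4pm — holds.
Pat needs to be at both DesignReview and Planning — holds.
Postmortem and Hiring are combined into the same slot — holds.
The latest acceptable start time for Hiring is 6pm — holds.

Valid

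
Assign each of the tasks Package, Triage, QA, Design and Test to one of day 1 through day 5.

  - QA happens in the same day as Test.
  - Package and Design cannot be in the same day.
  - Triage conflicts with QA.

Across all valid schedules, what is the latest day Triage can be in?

Triage at day 5 is achievable: Test in day 1; QA in day 1; Design in day 2; Package in day 1; Triage in day 5.

day 5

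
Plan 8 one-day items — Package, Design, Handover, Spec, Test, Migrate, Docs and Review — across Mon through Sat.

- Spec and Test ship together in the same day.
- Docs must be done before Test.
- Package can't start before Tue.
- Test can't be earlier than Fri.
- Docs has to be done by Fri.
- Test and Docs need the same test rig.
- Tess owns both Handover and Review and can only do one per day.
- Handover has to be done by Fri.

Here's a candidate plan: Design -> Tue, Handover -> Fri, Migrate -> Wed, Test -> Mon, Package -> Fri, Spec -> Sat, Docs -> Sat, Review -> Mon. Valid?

Handover has to be done by Fri — holds.
Docs has to be done by Fri — violated.
Tess owns both Handover and Review and can only do one per day — holds.
Test can't be earlier than Fri — violated.
Package can't start before Tue — holds.
Spec and Test ship together in the same day — violated.
Docs must be done before Test — violated.
Test and Docs need the same test rig — holds.

No. Docs must be done before Test is not satisfied.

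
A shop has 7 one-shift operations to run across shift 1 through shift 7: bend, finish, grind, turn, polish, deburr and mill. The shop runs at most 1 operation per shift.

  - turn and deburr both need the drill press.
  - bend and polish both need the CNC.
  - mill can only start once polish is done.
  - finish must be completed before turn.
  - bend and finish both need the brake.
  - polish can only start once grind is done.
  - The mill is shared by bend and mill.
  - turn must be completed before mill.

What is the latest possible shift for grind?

Downstream work caps grind at shift 5.
grind at shift 5 is achievable: bend -> shift 3; finish -> shift 1; grind -> shift 5; deburr -> shift 4; turn -> shift 2; polish -> shift 6; mill -> shift 7.

shift 5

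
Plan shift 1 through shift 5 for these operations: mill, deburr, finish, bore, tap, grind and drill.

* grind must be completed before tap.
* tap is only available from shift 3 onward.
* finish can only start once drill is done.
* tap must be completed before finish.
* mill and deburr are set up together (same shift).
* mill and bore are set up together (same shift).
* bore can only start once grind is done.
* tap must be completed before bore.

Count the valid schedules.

Splitting on mill: it can be shift 4 (14), shift 5 (26). Listing each branch's schedules as (deburr, finish, bore, tap, grind, drill) by shift number:
mill=shift 4: (4,4,4,3,1,1) (4,4,4,3,1,2) (4,4,4,3,1,3) (4,4,4,3,2,1) (4,4,4,3,2,2) (4,4,4,3,2,3) (4,5,4,3,1,1) (4,5,4,3,1,2) (4,5,4,3,1,3) (4,5,4,3,1,4) (4,5,4,3,2,1) (4,5,4,3,2,2) (4,5,4,3,2,3) (4,5,4,3,2,4) — 14.
mill=shift 5: (5,4,5,3,1,1) (5,4,5,3,1,2) (5,4,5,3,1,3) (5,4,5,3,2,1) (5,4,5,3,2,2) (5,4,5,3,2,3) (5,5,5,3,1,1) (5,5,5,3,1,2) (5,5,5,3,1,3) (5,5,5,3,1,4) (5,5,5,3,2,1) (5,5,5,3,2,2) (5,5,5,3,2,3) (5,5,5,3,2,4) (5,5,5,4,1,1) (5,5,5,4,1,2) (5,5,5,4,1,3) (5,5,5,4,1,4) (5,5,5,4,2,1) (5,5,5,4,2,2) (5,5,5,4,2,3) (5,5,5,4,2,4) (5,5,5,4,3,1) (5,5,5,4,3,2) (5,5,5,4,3,3) (5,5,5,4,3,4) — 26.
Summing: 14 + 26 = 40.

40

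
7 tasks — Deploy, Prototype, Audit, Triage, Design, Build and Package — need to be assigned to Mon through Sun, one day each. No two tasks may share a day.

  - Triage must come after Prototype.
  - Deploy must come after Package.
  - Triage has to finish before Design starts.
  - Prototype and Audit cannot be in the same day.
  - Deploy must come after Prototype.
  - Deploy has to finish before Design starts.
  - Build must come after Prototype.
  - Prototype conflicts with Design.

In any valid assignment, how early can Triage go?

Tue

Precedence pushes Triage to at least Tue; downstream work caps Triage at Sat.
Triage at Tue is achievable: Build=Sat; Package=Wed; Deploy=Thu; Prototype=Mon; Triage=Tue; Design=Fri; Audit=Sun.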